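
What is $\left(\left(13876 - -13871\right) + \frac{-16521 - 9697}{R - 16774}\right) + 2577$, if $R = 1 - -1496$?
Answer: $\frac{463285966}{15277} \approx 30326.0$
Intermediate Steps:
$R = 1497$ ($R = 1 + 1496 = 1497$)
$\left(\left(13876 - -13871\right) + \frac{-16521 - 9697}{R - 16774}\right) + 2577 = \left(\left(13876 - -13871\right) + \frac{-16521 - 9697}{1497 - 16774}\right) + 2577 = \left(\left(13876 + 13871\right) - \frac{26218}{-15277}\right) + 2577 = \left(27747 - - \frac{26218}{15277}\right) + 2577 = \left(27747 + \frac{26218}{15277}\right) + 2577 = \frac{423917137}{15277} + 2577 = \frac{463285966}{15277}$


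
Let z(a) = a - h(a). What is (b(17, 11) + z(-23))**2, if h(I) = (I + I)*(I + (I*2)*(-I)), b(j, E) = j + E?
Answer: 2472177841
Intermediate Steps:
b(j, E) = E + j
h(I) = 2*I*(I - 2*I**2) (h(I) = (2*I)*(I + (2*I)*(-I)) = (2*I)*(I - 2*I**2) = 2*I*(I - 2*I**2))
z(a) = a - a**2*(2 - 4*a)
(b(17, 11) + z(-23))**2 = ((11 + 17) - 23*(1 + 2*(-23)*(-1 + 2*(-23))))**2 = (28 - 23*(1 + 2*(-23)*(-1 - 46)))**2 = (28 - 23*(1 + 2*(-23)*(-47)))**2 = (28 - 23*(1 + 2162))**2 = (28 - 23*2163)**2 = (28 - 49749)**2 = (-49721)**2 = 2472177841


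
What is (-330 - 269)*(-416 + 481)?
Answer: -38935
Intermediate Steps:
(-330 - 269)*(-416 + 481) = -599*65 = -38935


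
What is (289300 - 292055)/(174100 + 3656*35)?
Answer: -551/60412 ≈ -0.0091207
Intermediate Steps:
(289300 - 292055)/(174100 + 3656*35) = -2755/(174100 + 127960) = -2755/302060 = -2755*1/302060 = -551/60412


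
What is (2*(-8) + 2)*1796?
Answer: -25144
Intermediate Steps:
(2*(-8) + 2)*1796 = (-16 + 2)*1796 = -14*1796 = -25144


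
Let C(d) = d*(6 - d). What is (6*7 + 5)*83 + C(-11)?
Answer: 3714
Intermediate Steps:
(6*7 + 5)*83 + C(-11) = (6*7 + 5)*83 - 11*(6 - 1*(-11)) = (42 + 5)*83 - 11*(6 + 11) = 47*83 - 11*17 = 3901 - 187 = 3714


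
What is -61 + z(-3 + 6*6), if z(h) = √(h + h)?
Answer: -61 + √66 ≈ -52.876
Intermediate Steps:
z(h) = √2*√h (z(h) = √(2*h) = √2*√h)
-61 + z(-3 + 6*6) = -61 + √2*√(-3 + 6*6) = -61 + √2*√(-3 + 36) = -61 + √2*√33 = -61 + √66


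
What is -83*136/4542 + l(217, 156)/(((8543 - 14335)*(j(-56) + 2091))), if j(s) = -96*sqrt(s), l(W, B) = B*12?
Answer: -28456226543/11449414554 - 32*I*sqrt(14)/2520787 ≈ -2.4854 - 4.7498e-5*I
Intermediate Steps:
l(W, B) = 12*B
-83*136/4542 + l(217, 156)/(((8543 - 14335)*(j(-56) + 2091))) = -83*136/4542 + (12*156)/(((8543 - 14335)*(-192*I*sqrt(14) + 2091))) = -11288*1/4542 + 1872/((-5792*(-192*I*sqrt(14) + 2091))) = -5644/2271 + 1872/((-5792*(-192*I*sqrt(14) + 2091))) = -5644/2271 + 1872/((-5792*(2091 - 192*I*sqrt(14)))) = -5644/2271 + 1872/(-12111072 + 1112064*I*sqrt(14))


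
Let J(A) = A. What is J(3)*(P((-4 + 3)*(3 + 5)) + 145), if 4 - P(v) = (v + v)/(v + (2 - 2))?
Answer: 441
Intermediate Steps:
P(v) = 2 (P(v) = 4 - (v + v)/(v + (2 - 2)) = 4 - 2*v/(v + 0) = 4 - 2*v/v = 4 - 1*2 = 4 - 2 = 2)
J(3)*(P((-4 + 3)*(3 + 5)) + 145) = 3*(2 + 145) = 3*147 = 441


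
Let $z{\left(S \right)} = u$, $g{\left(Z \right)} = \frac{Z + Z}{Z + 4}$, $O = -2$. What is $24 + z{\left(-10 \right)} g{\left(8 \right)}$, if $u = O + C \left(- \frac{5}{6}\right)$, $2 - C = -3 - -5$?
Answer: $\frac{64}{3} \approx 21.333$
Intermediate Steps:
$C = 0$ ($C = 2 - \left(-3 - -5\right) = 2 - \left(-3 + 5\right) = 2 - 2 = 0$)
$g{\left(Z \right)} = \frac{2 Z}{4 + Z}$
$u = -2$ ($u = -2 + 0 \left(- \frac{5}{6}\right) = -2 + 0 = -2$)
$z{\left(S \right)} = -2$
$24 + z{\left(-10 \right)} g{\left(8 \right)} = 24 - 2 \cdot 2 \cdot 8 \frac{1}{4 + 8} = 24 - 2 \cdot 2 \cdot 8 \cdot \frac{1}{12} = 24 - \frac{8}{3} = \frac{64}{3}$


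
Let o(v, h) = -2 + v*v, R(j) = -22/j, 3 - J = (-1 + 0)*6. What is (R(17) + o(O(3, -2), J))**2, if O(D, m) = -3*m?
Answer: 309136/289 ≈ 1069.7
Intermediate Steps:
J = 9 (J = 3 - (-1 + 0)*6 = 3 - (-1)*6 = 3 - 1*(-6) = 3 + 6 = 9)
o(v, h) = -2 + v**2
(R(17) + o(O(3, -2), J))**2 = (-22/17 + (-2 + (-3*(-2))**2))**2 = (-22*1/17 + (-2 + 6**2))**2 = (-22/17 + (-2 + 36))**2 = (-22/17 + 34)**2 = (556/17)**2 = 309136/289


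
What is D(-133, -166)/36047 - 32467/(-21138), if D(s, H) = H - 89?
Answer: 1164947759/761961486 ≈ 1.5289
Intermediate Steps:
D(s, H) = -89 + H
D(-133, -166)/36047 - 32467/(-21138) = (-89 - 166)/36047 - 32467/(-21138) = -255*1/36047 - 32467*(-1/21138) = -255/36047 + 32467/21138 = 1164947759/761961486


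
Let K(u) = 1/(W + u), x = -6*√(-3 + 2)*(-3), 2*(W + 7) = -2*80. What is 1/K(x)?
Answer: -87 + 18*I ≈ -87.0 + 18.0*I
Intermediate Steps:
W = -87 (W = -7 + (-2*80)/2 = -7 + (½)*(-160) = -7 - 80 = -87)
x = 18*I (x = -6*I*(-3) = 18*I ≈ 18.0*I)
K(u) = 1/(-87 + u)
1/K(x) = 1/(1/(-87 + 18*I)) = 1/((-87 - 18*I)/7893) = -87 + 18*I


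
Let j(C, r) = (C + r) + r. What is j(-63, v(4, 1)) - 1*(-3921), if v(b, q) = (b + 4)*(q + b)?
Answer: 3938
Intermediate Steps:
v(b, q) = (4 + b)*(b + q)
j(C, r) = C + 2*r
j(-63, v(4, 1)) - 1*(-3921) = (-63 + 2*(4**2 + 4*4 + 4*1 + 4*1)) - 1*(-3921) = (-63 + 2*(16 + 16 + 4 + 4)) + 3921 = (-63 + 2*40) + 3921 = (-63 + 80) + 3921 = 17 + 3921 = 3938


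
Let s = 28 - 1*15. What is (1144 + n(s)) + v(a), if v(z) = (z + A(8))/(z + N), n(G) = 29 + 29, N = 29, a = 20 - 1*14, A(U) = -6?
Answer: 1202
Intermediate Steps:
a = 6 (a = 20 - 14 = 6)
s = 13 (s = 28 - 15 = 13)
n(G) = 58
v(z) = (-6 + z)/(29 + z) (v(z) = (z - 6)/(z + 29) = (-6 + z)/(29 + z))
(1144 + n(s)) + v(a) = (1144 + 58) + (-6 + 6)/(29 + 6) = 1202 + 0/35 = 1202 + (1/35)*0 = 1202 + 0 = 1202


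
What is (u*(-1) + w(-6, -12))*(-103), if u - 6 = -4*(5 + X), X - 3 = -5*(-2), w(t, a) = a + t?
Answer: -4944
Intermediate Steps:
X = 13 (X = 3 - 5*(-2) = 3 + 10 = 13)
u = -66 (u = 6 - 4*(5 + 13) = 6 - 4*18 = 6 - 72 = -66)
(u*(-1) + w(-6, -12))*(-103) = (-66*(-1) + (-12 - 6))*(-103) = (66 - 18)*(-103) = 48*(-103) = -4944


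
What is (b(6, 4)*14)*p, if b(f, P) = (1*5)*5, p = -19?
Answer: -6650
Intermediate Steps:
b(f, P) = 25 (b(f, P) = 5*5 = 25)
(b(6, 4)*14)*p = (25*14)*(-19) = 350*(-19) = -6650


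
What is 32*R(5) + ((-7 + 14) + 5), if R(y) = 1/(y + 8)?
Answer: 188/13 ≈ 14.462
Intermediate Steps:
R(y) = 1/(8 + y)
32*R(5) + ((-7 + 14) + 5) = 32/(8 + 5) + ((-7 + 14) + 5) = 32/13 + (7 + 5) = 32*(1/13) + 12 = 32/13 + 12 = 188/13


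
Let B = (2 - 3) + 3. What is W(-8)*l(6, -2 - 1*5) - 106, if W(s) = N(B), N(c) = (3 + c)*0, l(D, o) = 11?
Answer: -106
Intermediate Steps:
B = 2 (B = -1 + 3 = 2)
N(c) = 0
W(s) = 0
W(-8)*l(6, -2 - 1*5) - 106 = 0*11 - 106 = 0 - 106 = -106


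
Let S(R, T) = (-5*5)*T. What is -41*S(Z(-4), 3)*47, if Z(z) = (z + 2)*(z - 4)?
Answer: 144525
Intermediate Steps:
Z(z) = (-4 + z)*(2 + z) (Z(z) = (2 + z)*(-4 + z) = (-4 + z)*(2 + z))
S(R, T) = -25*T
-41*S(Z(-4), 3)*47 = -(-1025)*3*47 = -41*(-75)*47 = 3075*47 = 144525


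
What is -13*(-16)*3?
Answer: 624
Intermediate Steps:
-13*(-16)*3 = 208*3 = 624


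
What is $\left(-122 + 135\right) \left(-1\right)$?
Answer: $-13$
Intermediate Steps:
$\left(-122 + 135\right) \left(-1\right) = 13 \left(-1\right) = -13$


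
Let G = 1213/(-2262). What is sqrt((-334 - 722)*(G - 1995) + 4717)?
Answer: sqrt(300176914349)/377 ≈ 1453.3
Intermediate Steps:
G = -1213/2262 (G = 1213*(-1/2262) = -1213/2262 ≈ -0.53625)
sqrt((-334 - 722)*(G - 1995) + 4717) = sqrt((-334 - 722)*(-1213/2262 - 1995) + 4717) = sqrt(-1056*(-4513903/2262) + 4717) = sqrt(794446928/377 + 4717) = sqrt(796225237/377) = sqrt(300176914349)/377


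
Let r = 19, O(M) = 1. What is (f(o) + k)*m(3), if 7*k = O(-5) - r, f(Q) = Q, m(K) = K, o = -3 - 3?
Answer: -180/7 ≈ -25.714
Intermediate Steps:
o = -6
k = -18/7 (k = (1 - 1*19)/7 = (1 - 19)/7 = (⅐)*(-18) = -18/7 ≈ -2.5714)
(f(o) + k)*m(3) = (-6 - 18/7)*3 = -60/7*3 = -180/7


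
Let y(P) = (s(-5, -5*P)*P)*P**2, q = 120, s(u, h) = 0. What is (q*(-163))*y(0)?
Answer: 0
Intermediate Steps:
y(P) = 0 (y(P) = (0*P)*P**2 = 0*P**2 = 0)
(q*(-163))*y(0) = (120*(-163))*0 = -19560*0 = 0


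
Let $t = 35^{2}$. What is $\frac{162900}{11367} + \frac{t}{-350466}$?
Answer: $\frac{2113962475}{147546186} \approx 14.327$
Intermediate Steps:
$t = 1225$
$\frac{162900}{11367} + \frac{t}{-350466} = \frac{162900}{11367} + \frac{1225}{-350466} = 162900 \cdot \frac{1}{11367} + 1225 \left(- \frac{1}{350466}\right) = \frac{18100}{1263} - \frac{1225}{350466} = \frac{2113962475}{147546186}$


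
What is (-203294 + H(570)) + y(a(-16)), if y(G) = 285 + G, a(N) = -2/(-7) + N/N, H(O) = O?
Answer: -1417064/7 ≈ -2.0244e+5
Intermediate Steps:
a(N) = 9/7 (a(N) = -2*(-⅐) + 1 = 2/7 + 1 = 9/7)
(-203294 + H(570)) + y(a(-16)) = (-203294 + 570) + (285 + 9/7) = -202724 + 2004/7 = -1417064/7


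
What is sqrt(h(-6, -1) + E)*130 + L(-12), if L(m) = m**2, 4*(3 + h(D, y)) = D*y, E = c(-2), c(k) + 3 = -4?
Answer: 144 + 65*I*sqrt(34) ≈ 144.0 + 379.01*I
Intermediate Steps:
c(k) = -7 (c(k) = -3 - 4 = -7)
E = -7
h(D, y) = -3 + D*y/4 (h(D, y) = -3 + (D*y)/4 = -3 + D*y/4)
sqrt(h(-6, -1) + E)*130 + L(-12) = sqrt((-3 + (1/4)*(-6)*(-1)) - 7)*130 + (-12)**2 = sqrt((-3 + 3/2) - 7)*130 + 144 = sqrt(-3/2 - 7)*130 + 144 = sqrt(-17/2)*130 + 144 = (I*sqrt(34)/2)*130 + 144 = 65*I*sqrt(34) + 144 = 144 + 65*I*sqrt(34)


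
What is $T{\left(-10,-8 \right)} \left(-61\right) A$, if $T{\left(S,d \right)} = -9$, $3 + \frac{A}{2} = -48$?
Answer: $-55998$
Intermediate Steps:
$A = -102$ ($A = -6 + 2 \left(-48\right) = -6 - 96 = -102$)
$T{\left(-10,-8 \right)} \left(-61\right) A = \left(-9\right) \left(-61\right) \left(-102\right) = 549 \left(-102\right) = -55998$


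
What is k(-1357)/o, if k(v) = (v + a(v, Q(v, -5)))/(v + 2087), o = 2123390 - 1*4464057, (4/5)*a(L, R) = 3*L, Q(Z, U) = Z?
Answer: 1357/359723560 ≈ 3.7723e-6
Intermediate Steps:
a(L, R) = 15*L/4 (a(L, R) = 5*(3*L)/4 = 15*L/4)
o = -2340667 (o = 2123390 - 4464057 = -2340667)
k(v) = 19*v/(4*(2087 + v)) (k(v) = (v + 15*v/4)/(v + 2087) = (19*v/4)/(2087 + v) = 19*v/(4*(2087 + v)))
k(-1357)/o = ((19/4)*(-1357)/(2087 - 1357))/(-2340667) = ((19/4)*(-1357)/730)*(-1/2340667) = ((19/4)*(-1357)*(1/730))*(-1/2340667) = -25783/2920*(-1/2340667) = 1357/359723560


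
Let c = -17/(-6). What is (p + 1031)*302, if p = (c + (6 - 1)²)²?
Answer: 9815755/18 ≈ 5.4532e+5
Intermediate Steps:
c = 17/6 (c = -17*(-⅙) = 17/6 ≈ 2.8333)
p = 27889/36 (p = (17/6 + (6 - 1)²)² = (17/6 + 5²)² = (17/6 + 25)² = (167/6)² = 27889/36 ≈ 774.69)
(p + 1031)*302 = (27889/36 + 1031)*302 = (65005/36)*302 = 9815755/18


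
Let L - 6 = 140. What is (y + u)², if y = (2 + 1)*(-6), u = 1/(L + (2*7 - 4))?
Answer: 7879249/24336 ≈ 323.77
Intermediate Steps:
L = 146 (L = 6 + 140 = 146)
u = 1/156 (u = 1/(146 + (2*7 - 4)) = 1/(146 + (14 - 4)) = 1/(146 + 10) = 1/156 ≈ 0.0064103)
y = -18 (y = 3*(-6) = -18)
(y + u)² = (-18 + 1/156)² = (-2807/156)² = 7879249/24336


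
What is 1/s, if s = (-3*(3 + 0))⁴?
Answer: 1/6561 ≈ 0.00015242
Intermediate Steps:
s = 6561 (s = (-3*3)⁴ = (-9)⁴ = 6561)
1/s = 1/6561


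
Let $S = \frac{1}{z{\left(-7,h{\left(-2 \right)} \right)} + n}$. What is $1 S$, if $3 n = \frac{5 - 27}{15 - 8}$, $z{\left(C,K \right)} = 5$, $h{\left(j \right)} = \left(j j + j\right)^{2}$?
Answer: $\frac{21}{83} \approx 0.25301$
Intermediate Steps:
$h{\left(j \right)} = \left(j + j^{2}\right)^{2}$ ($h{\left(j \right)} = \left(j^{2} + j\right)^{2} = \left(j + j^{2}\right)^{2}$)
$n = - \frac{22}{21}$ ($n = \frac{\left(5 - 27\right) \frac{1}{15 - 8}}{3} = \frac{\left(-22\right) \frac{1}{7}}{3} = \frac{1}{3} \left(- \frac{22}{7}\right) = - \frac{22}{21} \approx -1.0476$)
$S = \frac{21}{83}$ ($S = \frac{1}{5 - \frac{22}{21}} = \frac{1}{\frac{83}{21}} = \frac{21}{83} \approx 0.25301$)
$1 S = 1 \cdot \frac{21}{83} = \frac{21}{83}$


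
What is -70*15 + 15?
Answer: -1035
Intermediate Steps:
-70*15 + 15 = -1050 + 15 = -1035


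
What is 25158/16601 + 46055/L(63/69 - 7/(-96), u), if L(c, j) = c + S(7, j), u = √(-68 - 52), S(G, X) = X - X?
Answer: 1688201162406/36140377 ≈ 46712.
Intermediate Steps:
S(G, X) = 0
u = 2*I*√30 (u = √(-120) = 2*I*√30 ≈ 10.954*I)
L(c, j) = c (L(c, j) = c + 0 = c)
25158/16601 + 46055/L(63/69 - 7/(-96), u) = 25158/16601 + 46055/(63/69 - 7/(-96)) = 25158*(1/16601) + 46055/(63*(1/69) - 7*(-1/96)) = 25158/16601 + 46055/(21/23 + 7/96) = 25158/16601 + 46055/(2177/2208) = 25158/16601 + 46055*(2208/2177) = 25158/16601 + 101689440/2177 = 1688201162406/36140377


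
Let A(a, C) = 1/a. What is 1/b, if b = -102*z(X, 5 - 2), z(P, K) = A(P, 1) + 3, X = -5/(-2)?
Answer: -5/1734 ≈ -0.0028835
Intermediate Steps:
X = 5/2 (X = -5*(-1/2) = 5/2 ≈ 2.5000)
z(P, K) = 3 + 1/P (z(P, K) = 1/P + 3 = 3 + 1/P)
b = -1734/5 (b = -102*(3 + 1/(5/2)) = -102*(3 + 2/5) = -102*17/5 = -1734/5 ≈ -346.80)
1/b = 1/(-1734/5) = -5/1734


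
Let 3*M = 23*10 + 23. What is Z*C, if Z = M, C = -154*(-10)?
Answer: 389620/3 ≈ 1.2987e+5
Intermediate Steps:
C = 1540
M = 253/3 (M = (23*10 + 23)/3 = (230 + 23)/3 = (1/3)*253 = 253/3 ≈ 84.333)
Z = 253/3 ≈ 84.333
Z*C = (253/3)*1540 = 389620/3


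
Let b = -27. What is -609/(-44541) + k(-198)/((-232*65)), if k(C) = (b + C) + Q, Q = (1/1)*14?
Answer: 884851/31984680 ≈ 0.027665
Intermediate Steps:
Q = 14 (Q = (1*1)*14 = 1*14 = 14)
k(C) = -13 + C (k(C) = (-27 + C) + 14 = -13 + C)
-609/(-44541) + k(-198)/((-232*65)) = -609/(-44541) + (-13 - 198)/((-232*65)) = -609*(-1/44541) - 211/(-15080) = 29/2121 - 211*(-1/15080) = 29/2121 + 211/15080 = 884851/31984680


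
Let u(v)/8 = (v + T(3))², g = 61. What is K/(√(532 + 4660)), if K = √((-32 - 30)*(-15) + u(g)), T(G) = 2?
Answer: √10605309/1298 ≈ 2.5089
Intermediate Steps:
u(v) = 8*(2 + v)² (u(v) = 8*(v + 2)² = 8*(2 + v)²)
K = √32682 (K = √((-32 - 30)*(-15) + 8*(2 + 61)²) = √(-62*(-15) + 8*63²) = √(930 + 8*3969) = √(930 + 31752) = √32682 ≈ 180.78)
K/(√(532 + 4660)) = √32682/(√(532 + 4660)) = √32682/(√5192) = √32682/((2*√1298)) = √32682*(√1298/2596) = √10605309/1298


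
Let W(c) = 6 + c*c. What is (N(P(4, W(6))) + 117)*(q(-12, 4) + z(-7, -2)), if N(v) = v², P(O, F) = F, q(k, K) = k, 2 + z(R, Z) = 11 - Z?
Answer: -1881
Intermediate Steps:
z(R, Z) = 9 - Z (z(R, Z) = -2 + (11 - Z) = 9 - Z)
W(c) = 6 + c²
(N(P(4, W(6))) + 117)*(q(-12, 4) + z(-7, -2)) = ((6 + 6²)² + 117)*(-12 + (9 - 1*(-2))) = ((6 + 36)² + 117)*(-12 + (9 + 2)) = (42² + 117)*(-12 + 11) = (1764 + 117)*(-1) = 1881*(-1) = -1881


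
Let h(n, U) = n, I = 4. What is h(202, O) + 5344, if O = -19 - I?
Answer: 5546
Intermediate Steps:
O = -23 (O = -19 - 1*4 = -19 - 4 = -23)
h(202, O) + 5344 = 202 + 5344 = 5546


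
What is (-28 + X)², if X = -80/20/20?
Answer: 19881/25 ≈ 795.24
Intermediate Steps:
X = -⅕ (X = -80*1/20*(1/20) = -4*1/20 = -⅕ ≈ -0.20000)
(-28 + X)² = (-28 - ⅕)² = (-141/5)² = 19881/25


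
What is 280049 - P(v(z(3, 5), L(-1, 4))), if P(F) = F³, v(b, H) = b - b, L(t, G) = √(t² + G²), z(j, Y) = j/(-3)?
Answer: 280049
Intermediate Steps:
z(j, Y) = -j/3 (z(j, Y) = j*(-⅓) = -j/3)
L(t, G) = √(G² + t²)
v(b, H) = 0
280049 - P(v(z(3, 5), L(-1, 4))) = 280049 - 1*0³ = 280049 - 1*0 = 280049 + 0 = 280049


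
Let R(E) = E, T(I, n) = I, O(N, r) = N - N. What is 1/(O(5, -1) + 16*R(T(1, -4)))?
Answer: 1/16 ≈ 0.062500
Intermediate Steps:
O(N, r) = 0
1/(O(5, -1) + 16*R(T(1, -4))) = 1/(0 + 16*1) = 1/(0 + 16) = 1/16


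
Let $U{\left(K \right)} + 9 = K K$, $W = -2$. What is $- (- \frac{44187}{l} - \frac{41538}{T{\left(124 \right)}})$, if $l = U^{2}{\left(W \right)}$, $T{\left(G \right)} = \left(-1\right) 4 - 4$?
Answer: $- \frac{342477}{100} \approx -3424.8$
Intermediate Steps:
$T{\left(G \right)} = -8$ ($T{\left(G \right)} = -4 - 4 = -8$)
$U{\left(K \right)} = -9 + K^{2}$ ($U{\left(K \right)} = -9 + K K = -9 + K^{2}$)
$l = 25$ ($l = \left(-9 + \left(-2\right)^{2}\right)^{2} = \left(-9 + 4\right)^{2} = \left(-5\right)^{2} = 25$)
$- (- \frac{44187}{l} - \frac{41538}{T{\left(124 \right)}}) = - (- \frac{44187}{25} - \frac{41538}{-8}) = - (\left(-44187\right) \frac{1}{25} - - \frac{20769}{4}) = - (- \frac{44187}{25} + \frac{20769}{4}) = \left(-1\right) \frac{342477}{100} = - \frac{342477}{100}$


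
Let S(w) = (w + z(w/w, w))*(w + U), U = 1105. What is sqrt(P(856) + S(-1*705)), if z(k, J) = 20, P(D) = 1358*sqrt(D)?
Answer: 2*sqrt(-68500 + 679*sqrt(214)) ≈ 484.01*I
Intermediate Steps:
S(w) = (20 + w)*(1105 + w) (S(w) = (w + 20)*(w + 1105) = (20 + w)*(1105 + w))
sqrt(P(856) + S(-1*705)) = sqrt(1358*sqrt(856) + (22100 + (-1*705)**2 + 1125*(-1*705))) = sqrt(1358*(2*sqrt(214)) + (22100 + (-705)**2 + 1125*(-705))) = sqrt(2716*sqrt(214) + (22100 + 497025 - 793125)) = sqrt(2716*sqrt(214) - 274000) = sqrt(-274000 + 2716*sqrt(214))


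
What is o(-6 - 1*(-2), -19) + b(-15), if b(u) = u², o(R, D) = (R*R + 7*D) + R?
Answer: 104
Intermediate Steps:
o(R, D) = R + R² + 7*D (o(R, D) = (R² + 7*D) + R = R + R² + 7*D)
o(-6 - 1*(-2), -19) + b(-15) = ((-6 - 1*(-2)) + (-6 - 1*(-2))² + 7*(-19)) + (-15)² = ((-6 + 2) + (-6 + 2)² - 133) + 225 = (-4 + (-4)² - 133) + 225 = (-4 + 16 - 133) + 225 = -121 + 225 = 104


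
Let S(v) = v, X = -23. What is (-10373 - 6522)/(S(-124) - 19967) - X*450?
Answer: 207958745/20091 ≈ 10351.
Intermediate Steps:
(-10373 - 6522)/(S(-124) - 19967) - X*450 = (-10373 - 6522)/(-124 - 19967) - (-23)*450 = -16895/(-20091) - 1*(-10350) = -16895*(-1/20091) + 10350 = 16895/20091 + 10350 = 207958745/20091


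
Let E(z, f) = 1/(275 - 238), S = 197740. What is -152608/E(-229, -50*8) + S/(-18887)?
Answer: -106645567692/18887 ≈ -5.6465e+6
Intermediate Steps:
E(z, f) = 1/37
-152608/E(-229, -50*8) + S/(-18887) = -152608/1/37 + 197740/(-18887) = -152608*37 + 197740*(-1/18887) = -5646496 - 197740/18887 = -106645567692/18887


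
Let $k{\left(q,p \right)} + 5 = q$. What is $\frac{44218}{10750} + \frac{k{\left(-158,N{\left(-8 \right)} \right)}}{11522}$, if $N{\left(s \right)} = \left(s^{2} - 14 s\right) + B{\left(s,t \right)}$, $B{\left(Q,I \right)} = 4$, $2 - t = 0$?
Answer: $\frac{253863773}{61930750} \approx 4.0992$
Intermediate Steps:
$t = 2$ ($t = 2 - 0 = 2 + 0 = 2$)
$N{\left(s \right)} = 4 + s^{2} - 14 s$ ($N{\left(s \right)} = \left(s^{2} - 14 s\right) + 4 = 4 + s^{2} - 14 s$)
$k{\left(q,p \right)} = -5 + q$
$\frac{44218}{10750} + \frac{k{\left(-158,N{\left(-8 \right)} \right)}}{11522} = \frac{44218}{10750} + \frac{-5 - 158}{11522} = 44218 \cdot \frac{1}{10750} - \frac{163}{11522} = \frac{22109}{5375} - \frac{163}{11522} = \frac{253863773}{61930750}$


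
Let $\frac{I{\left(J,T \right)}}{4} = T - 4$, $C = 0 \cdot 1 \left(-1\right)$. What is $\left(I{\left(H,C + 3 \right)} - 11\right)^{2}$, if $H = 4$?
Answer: $225$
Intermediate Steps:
$C = 0$ ($C = 0 \left(-1\right) = 0$)
$I{\left(J,T \right)} = -16 + 4 T$ ($I{\left(J,T \right)} = 4 \left(T - 4\right) = 4 \left(-4 + T\right) = -16 + 4 T$)
$\left(I{\left(H,C + 3 \right)} - 11\right)^{2} = \left(\left(-16 + 4 \left(0 + 3\right)\right) - 11\right)^{2} = \left(\left(-16 + 4 \cdot 3\right) - 11\right)^{2} = \left(\left(-16 + 12\right) - 11\right)^{2} = \left(-4 - 11\right)^{2} = \left(-15\right)^{2} = 225$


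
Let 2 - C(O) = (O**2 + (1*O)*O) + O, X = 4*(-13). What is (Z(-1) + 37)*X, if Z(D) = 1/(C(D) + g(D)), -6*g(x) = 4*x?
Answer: -9776/5 ≈ -1955.2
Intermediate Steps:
X = -52
C(O) = 2 - O - 2*O**2 (C(O) = 2 - ((O**2 + (1*O)*O) + O) = 2 - ((O**2 + O*O) + O) = 2 - ((O**2 + O**2) + O) = 2 - (2*O**2 + O) = 2 - (O + 2*O**2) = 2 + (-O - 2*O**2) = 2 - O - 2*O**2)
g(x) = -2*x/3
Z(D) = 1/(2 - 2*D**2 - 5*D/3) (Z(D) = 1/((2 - D - 2*D**2) - 2*D/3) = 1/(2 - 2*D**2 - 5*D/3))
(Z(-1) + 37)*X = (-3/(-6 + 5*(-1) + 6*(-1)**2) + 37)*(-52) = (-3/(-6 - 5 + 6*1) + 37)*(-52) = (-3/(-6 - 5 + 6) + 37)*(-52) = (-3/(-5) + 37)*(-52) = (-3*(-1/5) + 37)*(-52) = (3/5 + 37)*(-52) = (188/5)*(-52) = -9776/5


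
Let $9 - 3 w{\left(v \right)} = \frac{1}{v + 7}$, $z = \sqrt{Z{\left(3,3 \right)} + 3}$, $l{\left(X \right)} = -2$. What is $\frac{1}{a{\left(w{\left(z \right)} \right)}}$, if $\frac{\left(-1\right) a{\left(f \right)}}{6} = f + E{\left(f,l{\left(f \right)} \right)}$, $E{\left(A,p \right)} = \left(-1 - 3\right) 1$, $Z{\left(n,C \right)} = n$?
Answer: $\frac{34}{215} + \frac{\sqrt{6}}{860} \approx 0.16099$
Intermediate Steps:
$z = \sqrt{6}$ ($z = \sqrt{3 + 3} = \sqrt{6} \approx 2.4495$)
$E{\left(A,p \right)} = -4$ ($E{\left(A,p \right)} = \left(-4\right) 1 = -4$)
$w{\left(v \right)} = 3 - \frac{1}{3 \left(7 + v\right)}$ ($w{\left(v \right)} = 3 - \frac{1}{3 \left(v + 7\right)} = 3 - \frac{1}{3 \left(7 + v\right)}$)
$a{\left(f \right)} = 24 - 6 f$ ($a{\left(f \right)} = - 6 \left(f - 4\right) = - 6 \left(-4 + f\right) = 24 - 6 f$)
$\frac{1}{a{\left(w{\left(z \right)} \right)}} = \frac{1}{24 - 6 \frac{62 + 9 \sqrt{6}}{3 \left(7 + \sqrt{6}\right)}} = \frac{1}{24 - \frac{2 \left(62 + 9 \sqrt{6}\right)}{7 + \sqrt{6}}}$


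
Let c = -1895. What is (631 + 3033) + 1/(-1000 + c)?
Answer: 10607279/2895 ≈ 3664.0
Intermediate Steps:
(631 + 3033) + 1/(-1000 + c) = (631 + 3033) + 1/(-1000 - 1895) = 3664 + 1/(-2895) = 3664 - 1/2895 = 10607279/2895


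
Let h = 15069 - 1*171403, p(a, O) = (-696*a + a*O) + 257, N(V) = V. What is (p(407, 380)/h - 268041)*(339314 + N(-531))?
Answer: -14196292818766437/156334 ≈ -9.0807e+10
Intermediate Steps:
p(a, O) = 257 - 696*a + O*a (p(a, O) = (-696*a + O*a) + 257 = 257 - 696*a + O*a)
h = -156334 (h = 15069 - 171403 = -156334)
(p(407, 380)/h - 268041)*(339314 + N(-531)) = ((257 - 696*407 + 380*407)/(-156334) - 268041)*(339314 - 531) = ((257 - 283272 + 154660)*(-1/156334) - 268041)*338783 = (-128355*(-1/156334) - 268041)*338783 = (128355/156334 - 268041)*338783 = -41903793339/156334*338783 = -14196292818766437/156334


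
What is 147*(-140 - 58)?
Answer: -29106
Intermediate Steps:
147*(-140 - 58) = 147*(-198) = -29106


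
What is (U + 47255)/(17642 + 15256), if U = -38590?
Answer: 8665/32898 ≈ 0.26339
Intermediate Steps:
(U + 47255)/(17642 + 15256) = (-38590 + 47255)/(17642 + 15256) = 8665/32898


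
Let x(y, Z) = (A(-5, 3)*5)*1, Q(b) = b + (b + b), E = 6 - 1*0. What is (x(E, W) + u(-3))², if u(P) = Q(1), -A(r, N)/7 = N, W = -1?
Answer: 10404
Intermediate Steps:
A(r, N) = -7*N
E = 6 (E = 6 + 0 = 6)
Q(b) = 3*b (Q(b) = b + 2*b = 3*b)
x(y, Z) = -105 (x(y, Z) = (-7*3*5)*1 = -21*5*1 = -105*1 = -105)
u(P) = 3 (u(P) = 3*1 = 3)
(x(E, W) + u(-3))² = (-105 + 3)² = (-102)² = 10404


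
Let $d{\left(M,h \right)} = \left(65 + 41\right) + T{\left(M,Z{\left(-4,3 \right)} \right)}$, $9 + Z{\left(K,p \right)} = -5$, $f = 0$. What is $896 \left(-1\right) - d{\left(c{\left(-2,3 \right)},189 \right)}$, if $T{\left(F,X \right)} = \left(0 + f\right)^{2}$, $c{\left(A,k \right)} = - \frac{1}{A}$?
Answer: $-1002$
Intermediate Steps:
$Z{\left(K,p \right)} = -14$ ($Z{\left(K,p \right)} = -9 - 5 = -14$)
$T{\left(F,X \right)} = 0$ ($T{\left(F,X \right)} = \left(0 + 0\right)^{2} = 0^{2} = 0$)
$d{\left(M,h \right)} = 106$ ($d{\left(M,h \right)} = \left(65 + 41\right) + 0 = 106 + 0 = 106$)
$896 \left(-1\right) - d{\left(c{\left(-2,3 \right)},189 \right)} = 896 \left(-1\right) - 106 = -896 - 106 = -1002$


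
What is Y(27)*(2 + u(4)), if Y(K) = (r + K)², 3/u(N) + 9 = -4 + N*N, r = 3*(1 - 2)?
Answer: 1728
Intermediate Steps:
r = -3 (r = 3*(-1) = -3)
u(N) = 3/(-13 + N²) (u(N) = 3/(-9 + (-4 + N*N)) = 3/(-9 + (-4 + N²)) = 3/(-13 + N²))
Y(K) = (-3 + K)²
Y(27)*(2 + u(4)) = (-3 + 27)²*(2 + 3/(-13 + 4²)) = 24²*(2 + 3/(-13 + 16)) = 576*(2 + 3/3) = 576*(2 + 3*(⅓)) = 576*(2 + 1) = 576*3 = 1728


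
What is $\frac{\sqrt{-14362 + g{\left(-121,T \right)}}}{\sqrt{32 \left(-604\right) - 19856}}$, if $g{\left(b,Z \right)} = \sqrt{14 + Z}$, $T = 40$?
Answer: $\frac{\sqrt{35172538 - 7347 \sqrt{6}}}{9796} \approx 0.60526$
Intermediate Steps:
$\frac{\sqrt{-14362 + g{\left(-121,T \right)}}}{\sqrt{32 \left(-604\right) - 19856}} = \frac{\sqrt{-14362 + \sqrt{14 + 40}}}{\sqrt{32 \left(-604\right) - 19856}} = \frac{\sqrt{-14362 + \sqrt{54}}}{\sqrt{-19328 - 19856}} = \frac{\sqrt{-14362 + 3 \sqrt{6}}}{\sqrt{-39184}} = \frac{\sqrt{-14362 + 3 \sqrt{6}}}{4 i \sqrt{2449}} = \sqrt{-14362 + 3 \sqrt{6}} \left(- \frac{i \sqrt{2449}}{9796}\right) = - \frac{i \sqrt{2449} \sqrt{-14362 + 3 \sqrt{6}}}{9796}$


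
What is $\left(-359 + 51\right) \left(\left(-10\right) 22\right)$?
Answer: $67760$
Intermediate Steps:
$\left(-359 + 51\right) \left(\left(-10\right) 22\right) = \left(-308\right) \left(-220\right) = 67760$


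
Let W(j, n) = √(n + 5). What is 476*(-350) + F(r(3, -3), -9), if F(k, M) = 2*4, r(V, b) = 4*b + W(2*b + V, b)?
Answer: -166592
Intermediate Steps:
W(j, n) = √(5 + n)
r(V, b) = √(5 + b) + 4*b (r(V, b) = 4*b + √(5 + b) = √(5 + b) + 4*b)
F(k, M) = 8
476*(-350) + F(r(3, -3), -9) = 476*(-350) + 8 = -166600 + 8 = -166592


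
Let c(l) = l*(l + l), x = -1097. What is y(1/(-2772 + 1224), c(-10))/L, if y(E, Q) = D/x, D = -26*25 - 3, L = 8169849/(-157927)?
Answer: -103126331/8962324353 ≈ -0.011507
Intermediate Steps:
L = -8169849/157927 (L = 8169849*(-1/157927) = -8169849/157927 ≈ -51.732)
D = -653 (D = -650 - 3 = -653)
c(l) = 2*l**2 (c(l) = l*(2*l) = 2*l**2)
y(E, Q) = 653/1097 (y(E, Q) = -653/(-1097) = -653*(-1/1097) = 653/1097)
y(1/(-2772 + 1224), c(-10))/L = 653/(1097*(-8169849/157927)) = (653/1097)*(-157927/8169849) = -103126331/8962324353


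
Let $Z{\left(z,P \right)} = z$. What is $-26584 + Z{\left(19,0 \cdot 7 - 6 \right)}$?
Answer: $-26565$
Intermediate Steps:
$-26584 + Z{\left(19,0 \cdot 7 - 6 \right)} = -26584 + 19 = -26565$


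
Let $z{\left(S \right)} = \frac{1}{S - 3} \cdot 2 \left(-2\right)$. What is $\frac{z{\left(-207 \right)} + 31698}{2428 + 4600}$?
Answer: $\frac{832073}{184485} \approx 4.5102$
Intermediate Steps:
$z{\left(S \right)} = - \frac{4}{-3 + S}$ ($z{\left(S \right)} = \frac{1}{-3 + S} 2 \left(-2\right) = \frac{2}{-3 + S} \left(-2\right) = - \frac{4}{-3 + S}$)
$\frac{z{\left(-207 \right)} + 31698}{2428 + 4600} = \frac{- \frac{4}{-3 - 207} + 31698}{2428 + 4600} = \frac{- \frac{4}{-210} + 31698}{7028} = \left(\left(-4\right) \left(- \frac{1}{210}\right) + 31698\right) \frac{1}{7028} = \left(\frac{2}{105} + 31698\right) \frac{1}{7028} = \frac{3328292}{105} \cdot \frac{1}{7028} = \frac{832073}{184485}$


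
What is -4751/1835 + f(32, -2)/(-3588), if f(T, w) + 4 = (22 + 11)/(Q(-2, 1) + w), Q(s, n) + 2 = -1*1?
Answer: -17027137/6583980 ≈ -2.5861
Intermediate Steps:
Q(s, n) = -3 (Q(s, n) = -2 - 1*1 = -2 - 1 = -3)
f(T, w) = -4 + 33/(-3 + w) (f(T, w) = -4 + (22 + 11)/(-3 + w) = -4 + 33/(-3 + w))
-4751/1835 + f(32, -2)/(-3588) = -4751/1835 + ((45 - 4*(-2))/(-3 - 2))/(-3588) = -4751*1/1835 + ((45 + 8)/(-5))*(-1/3588) = -4751/1835 - ⅕*53*(-1/3588) = -4751/1835 - 53/5*(-1/3588) = -4751/1835 + 53/17940 = -17027137/6583980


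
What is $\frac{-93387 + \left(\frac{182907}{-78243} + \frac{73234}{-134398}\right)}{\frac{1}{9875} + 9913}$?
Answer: $- \frac{146937043744466125}{15596838642864204} \approx -9.4209$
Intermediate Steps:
$\frac{-93387 + \left(\frac{182907}{-78243} + \frac{73234}{-134398}\right)}{\frac{1}{9875} + 9913} = \frac{-93387 + \left(182907 \left(- \frac{1}{78243}\right) + 73234 \left(- \frac{1}{134398}\right)\right)}{\frac{1}{9875} + 9913} = \frac{-93387 - \frac{459278528}{159328829}}{\frac{97890876}{9875}} = \left(-93387 - \frac{459278528}{159328829}\right) \frac{9875}{97890876} = \left(- \frac{14879700632351}{159328829}\right) \frac{9875}{97890876} = - \frac{146937043744466125}{15596838642864204}$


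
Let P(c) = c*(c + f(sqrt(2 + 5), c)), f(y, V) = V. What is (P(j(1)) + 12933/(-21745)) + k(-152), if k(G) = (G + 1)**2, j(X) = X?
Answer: 495838302/21745 ≈ 22802.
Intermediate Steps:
k(G) = (1 + G)**2
P(c) = 2*c**2 (P(c) = c*(c + c) = c*(2*c) = 2*c**2)
(P(j(1)) + 12933/(-21745)) + k(-152) = (2*1**2 + 12933/(-21745)) + (1 - 152)**2 = (2*1 + 12933*(-1/21745)) + (-151)**2 = (2 - 12933/21745) + 22801 = 30557/21745 + 22801 = 495838302/21745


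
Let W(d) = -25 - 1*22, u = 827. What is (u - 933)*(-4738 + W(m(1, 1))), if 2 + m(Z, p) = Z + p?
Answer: 507210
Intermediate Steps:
m(Z, p) = -2 + Z + p (m(Z, p) = -2 + (Z + p) = -2 + Z + p)
W(d) = -47 (W(d) = -25 - 22 = -47)
(u - 933)*(-4738 + W(m(1, 1))) = (827 - 933)*(-4738 - 47) = -106*(-4785) = 507210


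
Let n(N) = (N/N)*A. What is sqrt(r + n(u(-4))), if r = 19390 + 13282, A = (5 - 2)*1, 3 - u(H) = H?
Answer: 5*sqrt(1307) ≈ 180.76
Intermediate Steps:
u(H) = 3 - H
A = 3 (A = 3*1 = 3)
n(N) = 3 (n(N) = (N/N)*3 = 1*3 = 3)
r = 32672
sqrt(r + n(u(-4))) = sqrt(32672 + 3) = sqrt(32675) = 5*sqrt(1307)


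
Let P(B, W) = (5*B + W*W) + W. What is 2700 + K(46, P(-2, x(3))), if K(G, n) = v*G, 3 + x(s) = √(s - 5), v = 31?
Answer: 4126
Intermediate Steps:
x(s) = -3 + √(-5 + s) (x(s) = -3 + √(s - 5) = -3 + √(-5 + s))
P(B, W) = W + W² + 5*B (P(B, W) = (5*B + W²) + W = (W² + 5*B) + W = W + W² + 5*B)
K(G, n) = 31*G
2700 + K(46, P(-2, x(3))) = 2700 + 31*46 = 2700 + 1426 = 4126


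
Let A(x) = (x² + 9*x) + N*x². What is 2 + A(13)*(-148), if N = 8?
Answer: -242422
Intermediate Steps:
A(x) = 9*x + 9*x² (A(x) = (x² + 9*x) + 8*x² = 9*x + 9*x²)
2 + A(13)*(-148) = 2 + (9*13*(1 + 13))*(-148) = 2 + (9*13*14)*(-148) = 2 + 1638*(-148) = 2 - 242424 = -242422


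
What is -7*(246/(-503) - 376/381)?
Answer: 1979978/191643 ≈ 10.332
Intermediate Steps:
-7*(246/(-503) - 376/381) = -7*(246*(-1/503) - 376*1/381) = -7*(-246/503 - 376/381) = -7*(-282854/191643) = 1979978/191643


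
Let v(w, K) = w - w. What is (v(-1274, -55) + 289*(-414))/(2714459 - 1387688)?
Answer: -13294/147419 ≈ -0.090178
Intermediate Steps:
v(w, K) = 0
(v(-1274, -55) + 289*(-414))/(2714459 - 1387688) = (0 + 289*(-414))/(2714459 - 1387688) = (0 - 119646)/1326771 = -119646*1/1326771 = -13294/147419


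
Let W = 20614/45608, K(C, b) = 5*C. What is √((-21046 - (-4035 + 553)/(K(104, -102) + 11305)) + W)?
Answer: I*√15303068633966306281/26965730 ≈ 145.07*I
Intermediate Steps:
W = 10307/22804 (W = 20614*(1/45608) = 10307/22804 ≈ 0.45198)
√((-21046 - (-4035 + 553)/(K(104, -102) + 11305)) + W) = √((-21046 - (-4035 + 553)/(5*104 + 11305)) + 10307/22804) = √((-21046 - (-3482)/(520 + 11305)) + 10307/22804) = √((-21046 - (-3482)/11825) + 10307/22804) = √((-21046 - 1*(-3482/11825)) + 10307/22804) = √((-21046 + 3482/11825) + 10307/22804) = √(-248865468/11825 + 10307/22804) = √(-5675006251997/269657300) = I*√15303068633966306281/26965730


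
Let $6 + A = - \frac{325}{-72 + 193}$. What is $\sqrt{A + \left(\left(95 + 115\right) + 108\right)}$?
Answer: $\frac{\sqrt{37427}}{11} \approx 17.587$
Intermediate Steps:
$A = - \frac{1051}{121}$ ($A = -6 - \frac{325}{-72 + 193} = -6 - \frac{325}{121} = - \frac{1051}{121} \approx -8.6859$)
$\sqrt{A + \left(\left(95 + 115\right) + 108\right)} = \sqrt{- \frac{1051}{121} + \left(\left(95 + 115\right) + 108\right)} = \sqrt{- \frac{1051}{121} + \left(210 + 108\right)} = \sqrt{- \frac{1051}{121} + 318} = \sqrt{\frac{37427}{121}} = \frac{\sqrt{37427}}{11}$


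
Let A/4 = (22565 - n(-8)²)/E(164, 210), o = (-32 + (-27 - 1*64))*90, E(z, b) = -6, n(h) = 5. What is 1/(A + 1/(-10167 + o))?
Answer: -21237/319121321 ≈ -6.6548e-5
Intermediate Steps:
o = -11070 (o = (-32 + (-27 - 64))*90 = (-32 - 91)*90 = -123*90 = -11070)
A = -45080/3 (A = 4*((22565 - 1*5²)/(-6)) = 4*((22565 - 1*25)*(-⅙)) = 4*((22565 - 25)*(-⅙)) = 4*(22540*(-⅙)) = 4*(-11270/3) = -45080/3 ≈ -15027.)
1/(A + 1/(-10167 + o)) = 1/(-45080/3 + 1/(-10167 - 11070)) = 1/(-45080/3 + 1/(-21237)) = 1/(-45080/3 - 1/21237) = 1/(-319121321/21237) = -21237/319121321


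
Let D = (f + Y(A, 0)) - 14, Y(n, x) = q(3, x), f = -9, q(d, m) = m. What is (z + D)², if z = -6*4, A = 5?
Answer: 2209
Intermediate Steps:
Y(n, x) = x
D = -23 (D = (-9 + 0) - 14 = -9 - 14 = -23)
z = -24
(z + D)² = (-24 - 23)² = (-47)² = 2209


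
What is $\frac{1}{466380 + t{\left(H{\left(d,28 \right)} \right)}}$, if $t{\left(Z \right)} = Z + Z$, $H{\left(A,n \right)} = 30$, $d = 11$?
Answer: $\frac{1}{466440} \approx 2.1439 \cdot 10^{-6}$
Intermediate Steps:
$t{\left(Z \right)} = 2 Z$
$\frac{1}{466380 + t{\left(H{\left(d,28 \right)} \right)}} = \frac{1}{466380 + 2 \cdot 30} = \frac{1}{466380 + 60} = \frac{1}{466440}$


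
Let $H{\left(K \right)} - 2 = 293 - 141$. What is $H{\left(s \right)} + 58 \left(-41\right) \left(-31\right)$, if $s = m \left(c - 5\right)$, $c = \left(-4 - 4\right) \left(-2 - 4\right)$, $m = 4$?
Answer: $73872$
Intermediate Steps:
$c = 48$ ($c = \left(-8\right) \left(-6\right) = 48$)
$s = 172$ ($s = 4 \left(48 - 5\right) = 4 \cdot 43 = 172$)
$H{\left(K \right)} = 154$ ($H{\left(K \right)} = 2 + \left(293 - 141\right) = 2 + 152 = 154$)
$H{\left(s \right)} + 58 \left(-41\right) \left(-31\right) = 154 + 58 \left(-41\right) \left(-31\right) = 154 - -73718 = 154 + 73718 = 73872$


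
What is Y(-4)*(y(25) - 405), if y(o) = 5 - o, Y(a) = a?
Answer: 1700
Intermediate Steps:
Y(-4)*(y(25) - 405) = -4*((5 - 1*25) - 405) = -4*((5 - 25) - 405) = -4*(-20 - 405) = -4*(-425) = 1700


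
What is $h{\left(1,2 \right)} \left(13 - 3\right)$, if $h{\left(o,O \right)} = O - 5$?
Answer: $-30$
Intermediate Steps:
$h{\left(o,O \right)} = -5 + O$ ($h{\left(o,O \right)} = O - 5 = -5 + O$)
$h{\left(1,2 \right)} \left(13 - 3\right) = \left(-5 + 2\right) \left(13 - 3\right) = \left(-3\right) 10 = -30$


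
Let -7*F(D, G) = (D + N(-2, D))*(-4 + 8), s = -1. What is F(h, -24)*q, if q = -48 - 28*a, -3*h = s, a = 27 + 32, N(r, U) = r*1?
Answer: -34000/21 ≈ -1619.0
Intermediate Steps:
N(r, U) = r
a = 59
h = ⅓ (h = -⅓*(-1) = ⅓ ≈ 0.33333)
q = -1700 (q = -48 - 28*59 = -48 - 1652 = -1700)
F(D, G) = 8/7 - 4*D/7 (F(D, G) = -(D - 2)*(-4 + 8)/7 = -(-2 + D)*4/7 = -(-8 + 4*D)/7 = 8/7 - 4*D/7)
F(h, -24)*q = (8/7 - 4/7*⅓)*(-1700) = (8/7 - 4/21)*(-1700) = (20/21)*(-1700) = -34000/21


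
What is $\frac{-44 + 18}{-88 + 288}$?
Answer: $- \frac{13}{100} \approx -0.13$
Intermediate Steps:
$\frac{-44 + 18}{-88 + 288} = - \frac{26}{200} = \left(-26\right) \frac{1}{200} = - \frac{13}{100}$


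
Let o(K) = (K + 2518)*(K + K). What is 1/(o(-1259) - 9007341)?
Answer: -1/12177503 ≈ -8.2119e-8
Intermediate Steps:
o(K) = 2*K*(2518 + K) (o(K) = (2518 + K)*(2*K) = 2*K*(2518 + K))
1/(o(-1259) - 9007341) = 1/(2*(-1259)*(2518 - 1259) - 9007341) = 1/(2*(-1259)*1259 - 9007341) = 1/(-3170162 - 9007341) = 1/(-12177503) = -1/12177503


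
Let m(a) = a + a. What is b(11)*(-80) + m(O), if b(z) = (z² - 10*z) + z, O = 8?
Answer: -1744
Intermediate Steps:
m(a) = 2*a
b(z) = z² - 9*z
b(11)*(-80) + m(O) = (11*(-9 + 11))*(-80) + 2*8 = (11*2)*(-80) + 16 = 22*(-80) + 16 = -1760 + 16 = -1744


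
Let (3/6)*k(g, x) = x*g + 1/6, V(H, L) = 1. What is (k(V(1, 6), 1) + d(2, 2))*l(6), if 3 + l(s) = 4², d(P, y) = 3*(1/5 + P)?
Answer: 1742/15 ≈ 116.13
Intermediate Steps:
d(P, y) = ⅗ + 3*P (d(P, y) = 3*(⅕ + P) = ⅗ + 3*P)
k(g, x) = ⅓ + 2*g*x (k(g, x) = 2*(x*g + 1/6) = 2*(g*x + ⅙) = 2*(⅙ + g*x) = ⅓ + 2*g*x)
l(s) = 13 (l(s) = -3 + 4² = -3 + 16 = 13)
(k(V(1, 6), 1) + d(2, 2))*l(6) = ((⅓ + 2*1*1) + (⅗ + 3*2))*13 = ((⅓ + 2) + (⅗ + 6))*13 = (7/3 + 33/5)*13 = (134/15)*13 = 1742/15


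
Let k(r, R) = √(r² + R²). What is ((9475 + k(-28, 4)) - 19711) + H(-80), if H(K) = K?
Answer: -10316 + 20*√2 ≈ -10288.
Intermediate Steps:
k(r, R) = √(R² + r²)
((9475 + k(-28, 4)) - 19711) + H(-80) = ((9475 + √(4² + (-28)²)) - 19711) - 80 = ((9475 + √(16 + 784)) - 19711) - 80 = ((9475 + √800) - 19711) - 80 = ((9475 + 20*√2) - 19711) - 80 = (-10236 + 20*√2) - 80 = -10316 + 20*√2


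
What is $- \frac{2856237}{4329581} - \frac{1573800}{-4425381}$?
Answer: $- \frac{1942014124499}{6386681831787} \approx -0.30407$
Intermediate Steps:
$- \frac{2856237}{4329581} - \frac{1573800}{-4425381} = \left(-2856237\right) \frac{1}{4329581} - - \frac{524600}{1475127} = - \frac{2856237}{4329581} + \frac{524600}{1475127} = - \frac{1942014124499}{6386681831787}$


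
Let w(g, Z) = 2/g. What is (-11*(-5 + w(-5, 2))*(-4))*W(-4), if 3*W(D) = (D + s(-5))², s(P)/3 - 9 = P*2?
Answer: -19404/5 ≈ -3880.8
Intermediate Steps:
s(P) = 27 + 6*P (s(P) = 27 + 3*(P*2) = 27 + 3*(2*P) = 27 + 6*P)
W(D) = (-3 + D)²/3 (W(D) = (D + (27 + 6*(-5)))²/3 = (D + (27 - 30))²/3 = (D - 3)²/3 = (-3 + D)²/3)
(-11*(-5 + w(-5, 2))*(-4))*W(-4) = (-11*(-5 + 2/(-5))*(-4))*((-3 - 4)²/3) = (-11*(-5 + 2*(-⅕))*(-4))*((⅓)*(-7)²) = (-11*(-5 - ⅖)*(-4))*((⅓)*49) = -(-297)*(-4)/5*(49/3) = -11*108/5*(49/3) = -1188/5*49/3 = -19404/5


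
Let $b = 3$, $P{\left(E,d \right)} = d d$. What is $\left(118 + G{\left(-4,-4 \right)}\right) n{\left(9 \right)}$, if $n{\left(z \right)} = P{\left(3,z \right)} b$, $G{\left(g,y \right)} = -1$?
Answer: $28431$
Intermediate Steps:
$P{\left(E,d \right)} = d^{2}$
$n{\left(z \right)} = 3 z^{2}$ ($n{\left(z \right)} = z^{2} \cdot 3 = 3 z^{2}$)
$\left(118 + G{\left(-4,-4 \right)}\right) n{\left(9 \right)} = \left(118 - 1\right) 3 \cdot 9^{2} = 117 \cdot 3 \cdot 81 = 117 \cdot 243 = 28431$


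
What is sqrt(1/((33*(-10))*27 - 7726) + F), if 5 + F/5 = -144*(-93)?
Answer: sqrt(4631174010781)/8318 ≈ 258.72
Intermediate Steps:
F = 66935 (F = -25 + 5*(-144*(-93)) = -25 + 5*13392 = -25 + 66960 = 66935)
sqrt(1/((33*(-10))*27 - 7726) + F) = sqrt(1/((33*(-10))*27 - 7726) + 66935) = sqrt(1/(-330*27 - 7726) + 66935) = sqrt(1/(-8910 - 7726) + 66935) = sqrt(1/(-16636) + 66935) = sqrt(-1/16636 + 66935) = sqrt(1113530659/16636) = sqrt(4631174010781)/8318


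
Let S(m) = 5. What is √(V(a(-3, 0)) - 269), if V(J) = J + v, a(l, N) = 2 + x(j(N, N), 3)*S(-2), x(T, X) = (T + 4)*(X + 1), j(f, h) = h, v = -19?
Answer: I*√206 ≈ 14.353*I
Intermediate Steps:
x(T, X) = (1 + X)*(4 + T) (x(T, X) = (4 + T)*(1 + X) = (1 + X)*(4 + T))
a(l, N) = 82 + 20*N (a(l, N) = 2 + (4 + N + 4*3 + N*3)*5 = 2 + (4 + N + 12 + 3*N)*5 = 2 + (16 + 4*N)*5 = 2 + (80 + 20*N) = 82 + 20*N)
V(J) = -19 + J (V(J) = J - 19 = -19 + J)
√(V(a(-3, 0)) - 269) = √((-19 + (82 + 20*0)) - 269) = √((-19 + (82 + 0)) - 269) = √((-19 + 82) - 269) = √(63 - 269) = √(-206) = I*√206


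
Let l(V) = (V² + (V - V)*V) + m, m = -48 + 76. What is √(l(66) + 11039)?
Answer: √15423 ≈ 124.19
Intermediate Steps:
m = 28
l(V) = 28 + V² (l(V) = (V² + (V - V)*V) + 28 = (V² + 0*V) + 28 = (V² + 0) + 28 = V² + 28 = 28 + V²)
√(l(66) + 11039) = √((28 + 66²) + 11039) = √((28 + 4356) + 11039) = √(4384 + 11039) = √15423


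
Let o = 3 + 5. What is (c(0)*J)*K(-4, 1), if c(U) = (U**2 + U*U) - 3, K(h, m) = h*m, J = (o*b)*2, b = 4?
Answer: 768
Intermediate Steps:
o = 8
J = 64 (J = (8*4)*2 = 32*2 = 64)
c(U) = -3 + 2*U**2 (c(U) = (U**2 + U**2) - 3 = 2*U**2 - 3 = -3 + 2*U**2)
(c(0)*J)*K(-4, 1) = ((-3 + 2*0**2)*64)*(-4*1) = ((-3 + 2*0)*64)*(-4) = ((-3 + 0)*64)*(-4) = -3*64*(-4) = -192*(-4) = 768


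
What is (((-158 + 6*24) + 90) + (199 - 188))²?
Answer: 7569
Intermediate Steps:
(((-158 + 6*24) + 90) + (199 - 188))² = (((-158 + 144) + 90) + 11)² = ((-14 + 90) + 11)² = (76 + 11)² = 87² = 7569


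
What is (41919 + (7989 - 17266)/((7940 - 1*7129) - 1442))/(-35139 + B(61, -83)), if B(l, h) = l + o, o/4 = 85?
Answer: -13230083/10959839 ≈ -1.2071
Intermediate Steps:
o = 340 (o = 4*85 = 340)
B(l, h) = 340 + l (B(l, h) = l + 340 = 340 + l)
(41919 + (7989 - 17266)/((7940 - 1*7129) - 1442))/(-35139 + B(61, -83)) = (41919 + (7989 - 17266)/((7940 - 1*7129) - 1442))/(-35139 + (340 + 61)) = (41919 - 9277/((7940 - 7129) - 1442))/(-35139 + 401) = (41919 - 9277/(811 - 1442))/(-34738) = (41919 - 9277/(-631))*(-1/34738) = (41919 - 9277*(-1/631))*(-1/34738) = (41919 + 9277/631)*(-1/34738) = (26460166/631)*(-1/34738) = -13230083/10959839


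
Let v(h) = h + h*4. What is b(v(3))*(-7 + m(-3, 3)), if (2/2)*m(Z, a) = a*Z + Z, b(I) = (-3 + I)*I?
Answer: -3420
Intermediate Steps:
v(h) = 5*h (v(h) = h + 4*h = 5*h)
b(I) = I*(-3 + I)
m(Z, a) = Z + Z*a (m(Z, a) = a*Z + Z = Z*a + Z = Z + Z*a)
b(v(3))*(-7 + m(-3, 3)) = ((5*3)*(-3 + 5*3))*(-7 - 3*(1 + 3)) = (15*(-3 + 15))*(-7 - 3*4) = (15*12)*(-7 - 12) = 180*(-19) = -3420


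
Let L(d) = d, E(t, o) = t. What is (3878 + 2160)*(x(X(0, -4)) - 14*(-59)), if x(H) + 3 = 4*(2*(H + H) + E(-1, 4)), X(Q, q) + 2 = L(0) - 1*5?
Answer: 4268866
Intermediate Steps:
X(Q, q) = -7 (X(Q, q) = -2 + (0 - 1*5) = -2 + (0 - 5) = -2 - 5 = -7)
x(H) = -7 + 16*H (x(H) = -3 + 4*(2*(H + H) - 1) = -3 + 4*(2*(2*H) - 1) = -3 + 4*(4*H - 1) = -3 + 4*(-1 + 4*H) = -3 + (-4 + 16*H) = -7 + 16*H)
(3878 + 2160)*(x(X(0, -4)) - 14*(-59)) = (3878 + 2160)*((-7 + 16*(-7)) - 14*(-59)) = 6038*((-7 - 112) + 826) = 6038*(-119 + 826) = 6038*707 = 4268866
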